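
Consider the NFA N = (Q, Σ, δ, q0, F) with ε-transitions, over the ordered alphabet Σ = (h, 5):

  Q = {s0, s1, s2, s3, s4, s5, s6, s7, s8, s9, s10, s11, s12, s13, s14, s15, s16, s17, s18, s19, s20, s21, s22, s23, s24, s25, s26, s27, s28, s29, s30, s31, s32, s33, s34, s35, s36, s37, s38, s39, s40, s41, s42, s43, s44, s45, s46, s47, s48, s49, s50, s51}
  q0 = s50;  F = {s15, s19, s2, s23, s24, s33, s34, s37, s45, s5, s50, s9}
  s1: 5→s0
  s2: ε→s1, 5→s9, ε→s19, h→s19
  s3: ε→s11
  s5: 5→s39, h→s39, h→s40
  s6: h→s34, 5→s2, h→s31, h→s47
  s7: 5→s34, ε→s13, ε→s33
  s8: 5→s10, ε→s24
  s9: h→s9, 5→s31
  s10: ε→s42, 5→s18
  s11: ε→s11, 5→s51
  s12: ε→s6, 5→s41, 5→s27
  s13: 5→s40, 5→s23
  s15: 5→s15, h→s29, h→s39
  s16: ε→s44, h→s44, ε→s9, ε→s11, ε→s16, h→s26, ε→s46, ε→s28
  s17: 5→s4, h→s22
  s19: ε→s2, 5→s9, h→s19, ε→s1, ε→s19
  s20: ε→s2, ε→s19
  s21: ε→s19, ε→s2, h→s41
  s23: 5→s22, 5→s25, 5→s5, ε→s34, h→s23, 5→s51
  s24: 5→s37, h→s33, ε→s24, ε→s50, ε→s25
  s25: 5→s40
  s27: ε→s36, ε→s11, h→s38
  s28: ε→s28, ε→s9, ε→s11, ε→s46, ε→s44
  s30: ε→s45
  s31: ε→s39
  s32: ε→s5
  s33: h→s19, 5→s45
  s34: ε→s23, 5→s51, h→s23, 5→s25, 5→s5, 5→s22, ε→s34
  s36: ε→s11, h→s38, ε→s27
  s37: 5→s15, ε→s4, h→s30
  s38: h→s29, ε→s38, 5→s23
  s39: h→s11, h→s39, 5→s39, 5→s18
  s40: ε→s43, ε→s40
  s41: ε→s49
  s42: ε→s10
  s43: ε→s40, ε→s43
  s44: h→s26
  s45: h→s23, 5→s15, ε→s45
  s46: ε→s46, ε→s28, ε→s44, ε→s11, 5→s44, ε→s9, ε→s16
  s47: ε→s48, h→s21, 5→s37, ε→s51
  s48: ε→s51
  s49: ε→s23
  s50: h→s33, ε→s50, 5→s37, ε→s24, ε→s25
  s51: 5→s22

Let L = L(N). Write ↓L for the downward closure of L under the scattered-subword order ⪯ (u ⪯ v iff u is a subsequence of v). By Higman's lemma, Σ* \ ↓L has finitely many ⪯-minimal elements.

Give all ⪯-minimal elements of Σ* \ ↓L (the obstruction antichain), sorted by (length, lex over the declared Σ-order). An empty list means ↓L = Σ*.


A = [55h, hh55].

|Q|=52, |F|=12, |δ|=126 (62 ε).
min D↑ (10 st, q0=0, F={8}): 0:h→1,5→2 1:h→3,5→4 2:h→4,5→5 3:h→3,5→6 4:h→7,5→5 5:h→8,5→5 6:h→6,5→8 7:h→7,5→9 8:h→8,5→8 9:h→8,5→8 (ε-aug+det+¬).
'55h': run [26, 20, 12, 8] end={s11,s18,s22,s29,s39,s40,s43,s51} rej; 3/3 single-dels accept.
'hh55': N↓-sim [26, 22, 18, 12, 8] end={s11,s18,s22,s31,s39,s40,s43,s51} ∉↓L; 4/4 del acc.
2 obstructions.


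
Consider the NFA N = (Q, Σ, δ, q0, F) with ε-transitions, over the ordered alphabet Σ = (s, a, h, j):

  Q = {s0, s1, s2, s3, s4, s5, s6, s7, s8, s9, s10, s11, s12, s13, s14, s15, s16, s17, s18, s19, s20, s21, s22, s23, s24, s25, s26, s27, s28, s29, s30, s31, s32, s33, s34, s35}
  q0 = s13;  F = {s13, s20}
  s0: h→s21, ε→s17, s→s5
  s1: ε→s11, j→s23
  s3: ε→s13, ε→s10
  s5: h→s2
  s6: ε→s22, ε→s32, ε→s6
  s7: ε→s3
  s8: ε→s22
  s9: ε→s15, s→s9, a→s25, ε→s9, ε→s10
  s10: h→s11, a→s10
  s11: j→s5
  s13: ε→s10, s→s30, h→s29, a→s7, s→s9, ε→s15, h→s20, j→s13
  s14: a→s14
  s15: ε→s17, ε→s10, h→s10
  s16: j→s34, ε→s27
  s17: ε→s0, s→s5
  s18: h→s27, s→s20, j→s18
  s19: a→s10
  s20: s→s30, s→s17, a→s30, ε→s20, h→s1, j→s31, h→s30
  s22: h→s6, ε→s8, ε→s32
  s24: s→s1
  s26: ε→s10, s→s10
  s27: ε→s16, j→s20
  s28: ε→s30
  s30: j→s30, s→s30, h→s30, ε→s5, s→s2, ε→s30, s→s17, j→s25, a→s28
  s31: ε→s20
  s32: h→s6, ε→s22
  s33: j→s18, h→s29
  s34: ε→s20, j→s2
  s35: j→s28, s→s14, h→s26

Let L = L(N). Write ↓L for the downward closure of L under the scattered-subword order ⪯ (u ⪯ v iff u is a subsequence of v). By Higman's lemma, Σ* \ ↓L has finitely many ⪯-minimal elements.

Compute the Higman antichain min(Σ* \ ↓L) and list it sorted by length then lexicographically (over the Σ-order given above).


|Q|=36, |F|=2, |δ|=76 (29 ε).
min D↑ (3 st, q0=0, F={1}): 0:s→1,a→0,h→2,j→0 1:s→1,a→1,h→1,j→1 2:s→1,a→1,h→1,j→2.
's': run [20, 12] end={s0,s10,s11,s15,s17,s2,s21,s25,s28,s30,s5,s9} ∉↓L; 1/1 deletions ∈↓L.
'ha': run [20, 15, 10] end={s0,s10,s11,s17,s2,s21,s25,s28,s30,s5} — reject; 2/2 deletions ∈↓L.
'hh': run [20, 15, 11] end={s0,s1,s11,s17,s2,s21,s23,s25,s28,s30,s5} rej; 2/2 del acc.
3 minimals (antichain).

min(Σ*\↓L) = [s, ha, hh].


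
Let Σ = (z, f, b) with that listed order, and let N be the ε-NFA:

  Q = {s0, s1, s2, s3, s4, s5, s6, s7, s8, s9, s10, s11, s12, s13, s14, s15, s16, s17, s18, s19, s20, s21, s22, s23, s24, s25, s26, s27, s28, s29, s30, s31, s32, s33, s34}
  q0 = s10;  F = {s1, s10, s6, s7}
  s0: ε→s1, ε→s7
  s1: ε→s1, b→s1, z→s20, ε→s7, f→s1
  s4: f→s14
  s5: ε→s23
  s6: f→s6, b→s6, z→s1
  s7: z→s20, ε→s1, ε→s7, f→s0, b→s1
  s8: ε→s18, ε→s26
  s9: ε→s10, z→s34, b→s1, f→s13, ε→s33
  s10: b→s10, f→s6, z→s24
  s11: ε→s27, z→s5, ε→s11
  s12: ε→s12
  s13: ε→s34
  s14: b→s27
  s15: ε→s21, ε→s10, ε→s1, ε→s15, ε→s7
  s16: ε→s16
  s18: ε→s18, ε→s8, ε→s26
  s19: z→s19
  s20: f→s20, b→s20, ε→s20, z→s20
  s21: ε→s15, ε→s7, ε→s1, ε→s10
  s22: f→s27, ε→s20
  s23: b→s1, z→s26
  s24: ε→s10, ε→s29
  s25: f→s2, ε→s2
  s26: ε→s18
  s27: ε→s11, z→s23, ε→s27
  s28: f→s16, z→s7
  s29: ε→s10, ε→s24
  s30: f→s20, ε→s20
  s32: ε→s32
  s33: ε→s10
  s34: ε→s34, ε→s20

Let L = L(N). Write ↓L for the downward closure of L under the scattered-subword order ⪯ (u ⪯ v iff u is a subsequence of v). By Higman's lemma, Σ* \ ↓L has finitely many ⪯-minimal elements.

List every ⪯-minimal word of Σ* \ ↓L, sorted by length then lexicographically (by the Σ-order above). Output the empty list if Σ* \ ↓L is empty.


A = [fzz].

|Q|=35, |F|=4, |δ|=73 (43 ε).
min D↑ (4 st, q0=0, F={3}): 0:z→0,f→1,b→0 1:z→2,f→1,b→1 2:z→3,f→2,b→2 3:z→3,f→3,b→3 [Hopcroft].
'fzz': |S_i|=[8, 5, 4, 1] end={s20} rej; 3/3 deletions ∈↓L.
1 words, ⪯-incomp.


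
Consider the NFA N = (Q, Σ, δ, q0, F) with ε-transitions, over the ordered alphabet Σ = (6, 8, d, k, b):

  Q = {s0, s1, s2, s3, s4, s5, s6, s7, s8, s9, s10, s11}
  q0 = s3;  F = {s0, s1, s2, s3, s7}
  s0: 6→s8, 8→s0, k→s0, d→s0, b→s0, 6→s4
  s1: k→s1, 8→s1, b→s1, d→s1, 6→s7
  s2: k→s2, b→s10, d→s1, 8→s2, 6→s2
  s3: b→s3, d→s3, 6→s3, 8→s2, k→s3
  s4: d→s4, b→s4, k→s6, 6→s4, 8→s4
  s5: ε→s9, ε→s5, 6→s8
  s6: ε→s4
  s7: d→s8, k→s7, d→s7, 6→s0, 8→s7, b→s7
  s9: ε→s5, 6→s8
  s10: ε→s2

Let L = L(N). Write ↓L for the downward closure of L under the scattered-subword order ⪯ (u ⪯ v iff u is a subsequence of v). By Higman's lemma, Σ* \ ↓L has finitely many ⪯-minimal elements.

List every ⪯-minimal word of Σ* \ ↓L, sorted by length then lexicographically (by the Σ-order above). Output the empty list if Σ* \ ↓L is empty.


|Q|=12, |F|=5, |δ|=39 (5 ε).
min D↑ (6 st, q0=0, F={5}): 0:6→0,8→1,d→0,k→0,b→0 1:6→1,8→1,d→2,k→1,b→1 2:6→3,8→2,d→2,k→2,b→2 3:6→4,8→3,d→3,k→3,b→3 4:6→5,8→4,d→4,k→4,b→4 5:6→5,8→5,d→5,k→5,b→5 (ε-aug+det+¬).
'8d666': N↓-sim [9, 8, 6, 5, 4, 3] end={s4,s6,s8} — reject; 5/5 del acc.
1 obstructions.

min(Σ*\↓L) = [8d666].


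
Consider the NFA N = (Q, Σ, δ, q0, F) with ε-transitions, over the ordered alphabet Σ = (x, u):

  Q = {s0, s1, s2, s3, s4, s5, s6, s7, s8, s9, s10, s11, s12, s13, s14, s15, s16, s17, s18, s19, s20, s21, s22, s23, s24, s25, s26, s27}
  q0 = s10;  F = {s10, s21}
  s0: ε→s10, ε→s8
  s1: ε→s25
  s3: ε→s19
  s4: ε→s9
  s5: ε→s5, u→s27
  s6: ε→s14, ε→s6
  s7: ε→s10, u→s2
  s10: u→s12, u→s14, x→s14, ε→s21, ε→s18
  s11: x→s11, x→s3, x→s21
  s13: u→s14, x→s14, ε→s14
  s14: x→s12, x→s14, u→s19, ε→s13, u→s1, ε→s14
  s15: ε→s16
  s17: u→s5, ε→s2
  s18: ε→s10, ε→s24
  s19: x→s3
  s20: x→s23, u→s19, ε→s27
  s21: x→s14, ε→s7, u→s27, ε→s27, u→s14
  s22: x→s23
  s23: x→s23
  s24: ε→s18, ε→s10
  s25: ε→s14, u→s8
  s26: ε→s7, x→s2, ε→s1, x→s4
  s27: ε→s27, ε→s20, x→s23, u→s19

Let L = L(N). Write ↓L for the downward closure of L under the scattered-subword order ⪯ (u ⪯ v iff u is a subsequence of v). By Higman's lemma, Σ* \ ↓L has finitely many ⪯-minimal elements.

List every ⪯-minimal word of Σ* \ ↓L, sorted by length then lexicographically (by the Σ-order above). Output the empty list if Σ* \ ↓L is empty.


min(Σ*\↓L) = [x, u].

|Q|=28, |F|=2, |δ|=56 (28 ε).
min D↑ (2 st, q0=0, F={1}): 0:x→1,u→1 1:x→1,u→1 (ε-aug+det+¬).
'x': |S_i|=[17, 9] end={s1,s12,s13,s14,s19,s23,s25,s3,s8} — reject; 1/1 single-dels accept.
'u': |S_i|=[17, 12] end={s1,s12,s13,s14,s19,s2,s20,s23,s25,s27,s3,s8} — reject; 1/1 deletions ∈↓L.
2 words, ⪯-incomp.


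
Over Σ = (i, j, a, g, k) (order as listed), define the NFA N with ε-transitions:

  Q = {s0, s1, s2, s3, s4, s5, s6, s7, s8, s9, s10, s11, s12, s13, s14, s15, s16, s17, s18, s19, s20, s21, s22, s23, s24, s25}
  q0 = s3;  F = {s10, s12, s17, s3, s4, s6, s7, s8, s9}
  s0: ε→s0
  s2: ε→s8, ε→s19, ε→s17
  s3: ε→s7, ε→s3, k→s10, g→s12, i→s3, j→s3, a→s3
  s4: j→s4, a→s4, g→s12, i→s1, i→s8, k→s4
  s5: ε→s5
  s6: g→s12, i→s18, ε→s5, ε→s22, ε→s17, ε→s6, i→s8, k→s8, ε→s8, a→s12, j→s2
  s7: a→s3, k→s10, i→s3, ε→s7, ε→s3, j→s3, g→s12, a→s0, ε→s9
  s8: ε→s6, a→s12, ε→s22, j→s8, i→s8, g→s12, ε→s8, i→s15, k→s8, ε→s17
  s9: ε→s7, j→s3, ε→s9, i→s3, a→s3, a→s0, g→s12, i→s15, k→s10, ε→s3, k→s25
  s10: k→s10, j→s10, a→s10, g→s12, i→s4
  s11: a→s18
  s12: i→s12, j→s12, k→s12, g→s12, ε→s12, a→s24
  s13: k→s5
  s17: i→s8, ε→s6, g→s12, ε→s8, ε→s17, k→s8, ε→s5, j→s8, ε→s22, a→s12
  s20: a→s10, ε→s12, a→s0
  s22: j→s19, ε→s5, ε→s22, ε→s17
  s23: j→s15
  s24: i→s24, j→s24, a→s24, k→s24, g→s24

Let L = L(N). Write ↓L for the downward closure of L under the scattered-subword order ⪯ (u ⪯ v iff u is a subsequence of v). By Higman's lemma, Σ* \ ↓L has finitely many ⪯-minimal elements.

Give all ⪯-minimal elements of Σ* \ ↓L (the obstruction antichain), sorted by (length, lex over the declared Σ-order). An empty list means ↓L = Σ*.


|Q|=26, |F|=9, |δ|=95 (32 ε).
min D↑ (6 st, q0=0, F={3}): 0:i→0,j→0,a→0,g→1,k→2 1:i→1,j→1,a→3,g→1,k→1 2:i→4,j→2,a→2,g→1,k→2 3:i→3,j→3,a→3,g→3,k→3 4:i→5,j→4,a→4,g→1,k→4 5:i→5,j→5,a→1,g→1,k→5 (ε-aug+det+¬).
'ga': |S_i|=[19, 2, 1] end={s24} — reject; 2/2 deletions ∈↓L.
'kiiaa': N↓-sim [19, 15, 13, 12, 2, 1] end={s24} rej; 5/5 deletions ∈↓L.
2 minimals (antichain).

Antichain: [ga, kiiaa].


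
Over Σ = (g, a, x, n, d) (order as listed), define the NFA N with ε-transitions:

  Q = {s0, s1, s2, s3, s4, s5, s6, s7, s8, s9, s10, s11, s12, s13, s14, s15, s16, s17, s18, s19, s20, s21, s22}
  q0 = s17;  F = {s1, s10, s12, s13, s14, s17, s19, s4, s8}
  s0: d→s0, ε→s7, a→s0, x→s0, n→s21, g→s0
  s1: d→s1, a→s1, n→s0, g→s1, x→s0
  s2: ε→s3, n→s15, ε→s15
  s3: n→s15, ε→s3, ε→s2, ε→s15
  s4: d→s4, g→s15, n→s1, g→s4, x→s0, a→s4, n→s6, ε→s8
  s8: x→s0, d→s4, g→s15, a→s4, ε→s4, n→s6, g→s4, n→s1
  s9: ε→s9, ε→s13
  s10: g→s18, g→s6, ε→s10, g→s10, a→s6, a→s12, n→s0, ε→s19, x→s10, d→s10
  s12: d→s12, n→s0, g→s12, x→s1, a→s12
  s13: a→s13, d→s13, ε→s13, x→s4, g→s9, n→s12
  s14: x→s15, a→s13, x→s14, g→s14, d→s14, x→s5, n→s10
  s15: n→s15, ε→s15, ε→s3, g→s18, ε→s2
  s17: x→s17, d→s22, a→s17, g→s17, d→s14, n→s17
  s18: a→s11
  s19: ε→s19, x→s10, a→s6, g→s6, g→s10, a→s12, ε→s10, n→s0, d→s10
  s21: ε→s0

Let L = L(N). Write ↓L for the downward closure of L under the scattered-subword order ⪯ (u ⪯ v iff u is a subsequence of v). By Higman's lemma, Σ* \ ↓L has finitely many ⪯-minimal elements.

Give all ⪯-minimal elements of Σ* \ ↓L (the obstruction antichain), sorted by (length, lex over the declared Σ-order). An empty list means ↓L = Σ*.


|Q|=23, |F|=9, |δ|=86 (19 ε).
min D↑ (8 st, q0=0, F={6}): 0:g→0,a→0,x→0,n→0,d→1 1:g→1,a→2,x→1,n→3,d→1 2:g→2,a→2,x→4,n→5,d→2 3:g→3,a→5,x→3,n→6,d→3 4:g→4,a→4,x→6,n→7,d→4 5:g→5,a→5,x→7,n→6,d→5 6:g→6,a→6,x→6,n→6,d→6 7:g→7,a→7,x→6,n→6,d→7 [Hopcroft].
'dnn': |S_i|=[21, 20, 13, 8] end={s0,s11,s15,s18,s2,s21,s3,s7} — reject; 3/3 single-dels accept.
'daxx': |S_i|=[21, 20, 15, 12, 3] end={s0,s21,s7} ∉↓L; 4/4 del acc.
2 obstructions.

A = [dnn, daxx].


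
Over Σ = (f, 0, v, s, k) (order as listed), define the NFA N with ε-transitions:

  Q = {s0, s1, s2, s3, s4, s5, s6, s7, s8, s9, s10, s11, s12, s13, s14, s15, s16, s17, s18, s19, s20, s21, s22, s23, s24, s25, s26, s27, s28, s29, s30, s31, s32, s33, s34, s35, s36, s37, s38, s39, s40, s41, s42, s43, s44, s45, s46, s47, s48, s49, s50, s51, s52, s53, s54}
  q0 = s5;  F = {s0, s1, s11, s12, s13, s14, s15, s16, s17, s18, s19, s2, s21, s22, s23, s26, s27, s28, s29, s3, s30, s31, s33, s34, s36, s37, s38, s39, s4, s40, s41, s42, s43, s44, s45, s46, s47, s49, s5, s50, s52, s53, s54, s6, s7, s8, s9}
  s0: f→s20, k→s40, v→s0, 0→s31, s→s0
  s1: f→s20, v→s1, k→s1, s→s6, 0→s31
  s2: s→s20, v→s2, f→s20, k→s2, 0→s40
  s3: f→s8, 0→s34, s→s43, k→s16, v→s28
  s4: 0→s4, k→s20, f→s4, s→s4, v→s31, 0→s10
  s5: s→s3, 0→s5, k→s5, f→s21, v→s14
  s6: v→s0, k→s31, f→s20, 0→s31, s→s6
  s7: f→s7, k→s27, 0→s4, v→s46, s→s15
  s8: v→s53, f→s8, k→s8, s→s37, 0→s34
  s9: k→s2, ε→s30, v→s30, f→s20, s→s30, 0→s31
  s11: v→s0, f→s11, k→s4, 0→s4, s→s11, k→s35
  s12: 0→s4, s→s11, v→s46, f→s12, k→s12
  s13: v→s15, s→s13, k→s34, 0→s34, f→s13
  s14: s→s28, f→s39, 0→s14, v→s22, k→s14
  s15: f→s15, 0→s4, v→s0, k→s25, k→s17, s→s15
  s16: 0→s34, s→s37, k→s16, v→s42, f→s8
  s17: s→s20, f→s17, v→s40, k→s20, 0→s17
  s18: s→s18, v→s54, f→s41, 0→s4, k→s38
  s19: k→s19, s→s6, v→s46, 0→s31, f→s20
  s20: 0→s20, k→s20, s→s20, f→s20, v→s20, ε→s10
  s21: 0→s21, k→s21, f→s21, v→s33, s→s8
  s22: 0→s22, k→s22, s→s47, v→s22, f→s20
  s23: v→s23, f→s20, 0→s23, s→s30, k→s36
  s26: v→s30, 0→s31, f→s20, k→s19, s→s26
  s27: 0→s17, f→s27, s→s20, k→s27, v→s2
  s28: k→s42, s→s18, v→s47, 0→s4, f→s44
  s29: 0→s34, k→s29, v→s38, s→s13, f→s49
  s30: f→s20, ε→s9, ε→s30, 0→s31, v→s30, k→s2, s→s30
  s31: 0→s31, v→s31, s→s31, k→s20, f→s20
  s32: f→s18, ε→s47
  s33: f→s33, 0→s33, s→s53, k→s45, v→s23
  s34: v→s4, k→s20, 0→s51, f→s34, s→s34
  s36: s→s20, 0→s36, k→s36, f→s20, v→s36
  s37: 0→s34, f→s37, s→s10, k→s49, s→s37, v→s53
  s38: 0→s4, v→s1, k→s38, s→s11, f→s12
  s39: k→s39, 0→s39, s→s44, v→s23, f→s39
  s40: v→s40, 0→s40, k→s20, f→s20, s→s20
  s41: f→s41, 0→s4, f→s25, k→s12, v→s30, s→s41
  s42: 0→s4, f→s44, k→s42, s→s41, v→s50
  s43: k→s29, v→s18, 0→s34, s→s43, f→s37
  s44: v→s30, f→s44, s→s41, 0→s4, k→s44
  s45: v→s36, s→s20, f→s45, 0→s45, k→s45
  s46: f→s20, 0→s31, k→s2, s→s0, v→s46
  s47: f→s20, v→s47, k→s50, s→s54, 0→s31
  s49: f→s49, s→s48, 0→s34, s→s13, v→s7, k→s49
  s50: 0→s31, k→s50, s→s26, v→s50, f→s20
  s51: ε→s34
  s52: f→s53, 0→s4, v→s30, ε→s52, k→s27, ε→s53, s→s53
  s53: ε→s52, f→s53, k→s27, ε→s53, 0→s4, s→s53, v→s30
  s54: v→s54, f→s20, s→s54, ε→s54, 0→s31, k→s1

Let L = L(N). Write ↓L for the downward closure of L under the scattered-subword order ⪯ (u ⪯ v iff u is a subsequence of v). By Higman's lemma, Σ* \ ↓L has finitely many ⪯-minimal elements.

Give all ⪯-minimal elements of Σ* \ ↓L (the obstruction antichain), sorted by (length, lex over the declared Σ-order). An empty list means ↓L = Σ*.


A = [vvf, s0k, fvks, sskskk, sksvks].

|Q|=55, |F|=47, |δ|=258 (11 ε).
min D↑ (46 st, q0=0, F={17}): 0:f→1,0→0,v→2,s→3,k→0 1:f→1,0→1,v→4,s→5,k→1 2:f→6,0→2,v→7,s→8,k→2 3:f→5,0→9,v→8,s→10,k→11 4:f→4,0→4,v→12,s→13,k→14 5:f→5,0→9,v→13,s→15,k→5 6:f→6,0→6,v→12,s→16,k→6 7:f→17,0→7,v→7,s→18,k→7 8:f→16,0→19,v→18,s→20,k→21 9:f→9,0→9,v→19,s→9,k→17 10:f→15,0→9,v→20,s→10,k→22 11:f→5,0→9,v→21,s→15,k→11 12:f→17,0→12,v→12,s→23,k→24 13:f→13,0→19,v→23,s→13,k→25 14:f→14,0→14,v→24,s→17,k→14 15:f→15,0→9,v→13,s→15,k→26 16:f→16,0→19,v→23,s→27,k→16 17:f→17,0→17,v→17,s→17,k→17 18:f→17,0→28,v→18,s→29,k→30 19:f→19,0→19,v→28,s→19,k→17 20:f→27,0→19,v→29,s→20,k→31 21:f→16,0→19,v→30,s→27,k→21 22:f→26,0→9,v→31,s→32,k→22 23:f→17,0→28,v→23,s→23,k→33 24:f→17,0→24,v→24,s→17,k→24 25:f→25,0→34,v→33,s→17,k→25 26:f→26,0→9,v→35,s→32,k→26 27:f→27,0→19,v→23,s→27,k→36 28:f→17,0→28,v→28,s→28,k→17 29:f→17,0→28,v→29,s→29,k→37 30:f→17,0→28,v→30,s→38,k→30 31:f→36,0→19,v→37,s→39,k→31 32:f→32,0→9,v→40,s→32,k→9 33:f→17,0→41,v→33,s→17,k→33 34:f→34,0→34,v→41,s→17,k→17 35:f→35,0→19,v→42,s→40,k→25 36:f→36,0→19,v→42,s→39,k→36 37:f→17,0→28,v→37,s→43,k→37 38:f→17,0→28,v→23,s→38,k→44 39:f→39,0→19,v→45,s→39,k→19 40:f→40,0→19,v→45,s→40,k→34 41:f→17,0→41,v→41,s→17,k→17 42:f→17,0→28,v→42,s→45,k→33 43:f→17,0→28,v→45,s→43,k→28 44:f→17,0→28,v→42,s→43,k→44 45:f→17,0→28,v→45,s→45,k→41 [Hopcroft].
'vvf': run [53, 40, 19, 2] end={s10,s20} ∉↓L; 3/3 del acc.
's0k': |S_i|=[53, 44, 8, 2] end={s10,s20} rej; 3/3 deletions ∈↓L.
'fvks': run [53, 35, 21, 9, 2] end={s10,s20} rej; 4/4 del acc.
'sskskk': |S_i|=[53, 44, 36, 26, 16, 10, 2] end={s10,s20} — reject; 6/6 del acc.
'sksvks': run [53, 44, 38, 30, 17, 7, 2] end={s10,s20} rej; 6/6 del acc.
5 obstructions.


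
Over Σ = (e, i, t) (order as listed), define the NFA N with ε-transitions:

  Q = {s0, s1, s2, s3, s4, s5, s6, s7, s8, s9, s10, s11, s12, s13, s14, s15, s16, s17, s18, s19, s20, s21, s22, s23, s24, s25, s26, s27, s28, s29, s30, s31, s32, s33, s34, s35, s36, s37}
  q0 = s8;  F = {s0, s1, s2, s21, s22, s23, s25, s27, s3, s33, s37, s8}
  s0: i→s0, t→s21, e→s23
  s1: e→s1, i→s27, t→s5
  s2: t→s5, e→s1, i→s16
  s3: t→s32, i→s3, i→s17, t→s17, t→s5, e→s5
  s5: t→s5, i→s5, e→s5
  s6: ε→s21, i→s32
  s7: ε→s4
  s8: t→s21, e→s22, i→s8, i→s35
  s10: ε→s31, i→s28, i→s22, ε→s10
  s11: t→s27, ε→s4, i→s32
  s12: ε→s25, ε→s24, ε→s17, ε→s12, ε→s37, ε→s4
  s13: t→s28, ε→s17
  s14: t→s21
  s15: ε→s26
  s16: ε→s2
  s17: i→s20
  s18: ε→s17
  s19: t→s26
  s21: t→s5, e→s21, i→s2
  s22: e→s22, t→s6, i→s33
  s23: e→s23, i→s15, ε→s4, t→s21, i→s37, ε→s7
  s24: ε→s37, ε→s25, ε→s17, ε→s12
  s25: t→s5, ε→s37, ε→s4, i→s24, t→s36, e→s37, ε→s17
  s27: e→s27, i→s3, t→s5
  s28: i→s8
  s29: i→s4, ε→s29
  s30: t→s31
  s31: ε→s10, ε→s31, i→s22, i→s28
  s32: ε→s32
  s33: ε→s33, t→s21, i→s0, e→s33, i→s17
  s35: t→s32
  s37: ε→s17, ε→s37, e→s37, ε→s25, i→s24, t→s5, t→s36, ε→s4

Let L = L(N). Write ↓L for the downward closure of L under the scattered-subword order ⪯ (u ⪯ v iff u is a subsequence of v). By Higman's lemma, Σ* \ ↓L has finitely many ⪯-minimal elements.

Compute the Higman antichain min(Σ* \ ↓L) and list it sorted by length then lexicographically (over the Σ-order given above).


|Q|=38, |F|=12, |δ|=95 (33 ε).
min D↑ (12 st, q0=0, F={5}): 0:e→1,i→0,t→2 1:e→1,i→3,t→2 2:e→2,i→4,t→5 3:e→3,i→6,t→2 4:e→7,i→4,t→5 5:e→5,i→5,t→5 6:e→8,i→6,t→2 7:e→7,i→9,t→5 8:e→8,i→10,t→2 9:e→9,i→11,t→5 10:e→10,i→10,t→5 11:e→5,i→11,t→5 (ε-aug+det+¬).
'tt': run [26, 12, 4] end={s17,s20,s32,s5} rej; 2/2 single-dels accept.
'eiieit': run [26, 24, 22, 21, 20, 17, 5] end={s17,s20,s32,s36,s5} — reject; 6/6 del acc.
'tieiie': |S_i|=[26, 12, 9, 7, 6, 5, 1] end={s5} ∉↓L; 6/6 del acc.
3 words, ⪯-incomp.

Antichain: [tt, eiieit, tieiie].


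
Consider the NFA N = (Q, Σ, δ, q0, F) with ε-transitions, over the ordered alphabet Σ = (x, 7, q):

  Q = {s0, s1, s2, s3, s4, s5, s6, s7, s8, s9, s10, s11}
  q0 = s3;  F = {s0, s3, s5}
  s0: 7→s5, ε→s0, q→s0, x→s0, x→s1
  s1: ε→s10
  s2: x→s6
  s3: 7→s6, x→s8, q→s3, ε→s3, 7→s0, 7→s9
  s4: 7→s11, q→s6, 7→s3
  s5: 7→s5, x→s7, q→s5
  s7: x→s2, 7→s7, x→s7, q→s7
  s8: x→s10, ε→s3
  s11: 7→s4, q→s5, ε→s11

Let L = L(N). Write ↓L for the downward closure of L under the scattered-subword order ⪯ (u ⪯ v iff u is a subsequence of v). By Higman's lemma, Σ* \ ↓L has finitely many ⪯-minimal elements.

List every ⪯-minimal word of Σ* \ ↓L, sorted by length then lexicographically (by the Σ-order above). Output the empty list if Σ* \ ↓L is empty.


Antichain: [77x].

|Q|=12, |F|=3, |δ|=28 (5 ε).
min D↑ (4 st, q0=0, F={3}): 0:x→0,7→1,q→0 1:x→1,7→2,q→1 2:x→3,7→2,q→2 3:x→3,7→3,q→3 [Hopcroft].
'77x': run [10, 8, 4, 3] end={s2,s6,s7} rej; 3/3 single-dels accept.
1 words, ⪯-incomp.


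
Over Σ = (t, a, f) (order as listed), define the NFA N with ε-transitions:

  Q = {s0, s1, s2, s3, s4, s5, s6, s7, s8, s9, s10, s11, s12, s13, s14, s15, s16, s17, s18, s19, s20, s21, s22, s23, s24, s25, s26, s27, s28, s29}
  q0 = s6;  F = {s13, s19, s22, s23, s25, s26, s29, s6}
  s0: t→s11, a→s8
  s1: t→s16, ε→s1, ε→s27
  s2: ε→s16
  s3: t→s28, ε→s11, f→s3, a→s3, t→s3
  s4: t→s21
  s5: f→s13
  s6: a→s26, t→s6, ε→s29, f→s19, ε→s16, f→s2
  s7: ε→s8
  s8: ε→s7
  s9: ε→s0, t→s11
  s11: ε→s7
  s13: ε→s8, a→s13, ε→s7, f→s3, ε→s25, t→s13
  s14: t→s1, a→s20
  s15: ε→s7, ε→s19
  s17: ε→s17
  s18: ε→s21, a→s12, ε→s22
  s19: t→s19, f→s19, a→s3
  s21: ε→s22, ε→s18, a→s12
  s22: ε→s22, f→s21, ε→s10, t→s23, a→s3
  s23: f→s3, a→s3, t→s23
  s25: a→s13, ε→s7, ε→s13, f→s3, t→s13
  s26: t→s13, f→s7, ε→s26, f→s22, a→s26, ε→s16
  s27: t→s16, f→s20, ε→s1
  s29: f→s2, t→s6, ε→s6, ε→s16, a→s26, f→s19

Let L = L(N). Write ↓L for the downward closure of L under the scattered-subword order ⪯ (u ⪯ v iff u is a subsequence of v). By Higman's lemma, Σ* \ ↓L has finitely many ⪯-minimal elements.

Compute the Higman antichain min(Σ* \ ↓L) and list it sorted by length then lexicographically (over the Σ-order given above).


min(Σ*\↓L) = [fa, atf].

|Q|=30, |F|=8, |δ|=72 (29 ε).
min D↑ (7 st, q0=0, F={5}): 0:t→0,a→1,f→2 1:t→3,a→1,f→4 2:t→2,a→5,f→2 3:t→3,a→3,f→5 4:t→6,a→5,f→4 5:t→5,a→5,f→5 6:t→6,a→5,f→5 (ε-aug+det+¬).
'fa': |S_i|=[19, 14, 6] end={s11,s12,s28,s3,s7,s8} rej; 2/2 del acc.
'atf': run [19, 15, 8, 5] end={s11,s28,s3,s7,s8} rej; 3/3 deletions ∈↓L.
2 minimals (antichain).


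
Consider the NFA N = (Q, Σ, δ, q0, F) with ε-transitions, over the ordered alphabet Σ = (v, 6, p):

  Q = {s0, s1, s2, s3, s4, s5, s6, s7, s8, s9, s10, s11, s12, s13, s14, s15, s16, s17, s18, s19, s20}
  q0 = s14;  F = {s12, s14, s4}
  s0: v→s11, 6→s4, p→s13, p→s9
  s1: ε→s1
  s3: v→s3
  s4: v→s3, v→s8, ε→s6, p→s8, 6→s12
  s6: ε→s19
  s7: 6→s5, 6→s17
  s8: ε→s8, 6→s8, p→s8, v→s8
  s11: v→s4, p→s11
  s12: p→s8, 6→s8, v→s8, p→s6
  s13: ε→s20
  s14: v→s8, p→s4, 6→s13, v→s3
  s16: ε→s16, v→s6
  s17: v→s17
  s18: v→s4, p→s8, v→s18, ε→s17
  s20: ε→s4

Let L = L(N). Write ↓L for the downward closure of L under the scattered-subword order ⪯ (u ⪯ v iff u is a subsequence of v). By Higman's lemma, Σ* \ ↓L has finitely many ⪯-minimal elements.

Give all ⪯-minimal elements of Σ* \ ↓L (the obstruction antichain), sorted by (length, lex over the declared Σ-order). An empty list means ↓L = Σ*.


A = [v, 6p, pp, 666, p66].

|Q|=21, |F|=3, |δ|=37 (8 ε).
min D↑ (4 st, q0=0, F={1}): 0:v→1,6→2,p→2 1:v→1,6→1,p→1 2:v→1,6→3,p→1 3:v→1,6→1,p→1.
'v': N↓-sim [9, 2] end={s3,s8} rej; 1/1 del acc.
'6p': |S_i|=[9, 8, 3] end={s19,s6,s8} rej; 2/2 deletions ∈↓L.
'pp': run [9, 6, 3] end={s19,s6,s8} rej; 2/2 del acc.
'666': |S_i|=[9, 8, 4, 1] end={s8} — reject; 3/3 deletions ∈↓L.
'p66': N↓-sim [9, 6, 4, 1] end={s8} rej; 3/3 del acc.
5 words, ⪯-incomp.


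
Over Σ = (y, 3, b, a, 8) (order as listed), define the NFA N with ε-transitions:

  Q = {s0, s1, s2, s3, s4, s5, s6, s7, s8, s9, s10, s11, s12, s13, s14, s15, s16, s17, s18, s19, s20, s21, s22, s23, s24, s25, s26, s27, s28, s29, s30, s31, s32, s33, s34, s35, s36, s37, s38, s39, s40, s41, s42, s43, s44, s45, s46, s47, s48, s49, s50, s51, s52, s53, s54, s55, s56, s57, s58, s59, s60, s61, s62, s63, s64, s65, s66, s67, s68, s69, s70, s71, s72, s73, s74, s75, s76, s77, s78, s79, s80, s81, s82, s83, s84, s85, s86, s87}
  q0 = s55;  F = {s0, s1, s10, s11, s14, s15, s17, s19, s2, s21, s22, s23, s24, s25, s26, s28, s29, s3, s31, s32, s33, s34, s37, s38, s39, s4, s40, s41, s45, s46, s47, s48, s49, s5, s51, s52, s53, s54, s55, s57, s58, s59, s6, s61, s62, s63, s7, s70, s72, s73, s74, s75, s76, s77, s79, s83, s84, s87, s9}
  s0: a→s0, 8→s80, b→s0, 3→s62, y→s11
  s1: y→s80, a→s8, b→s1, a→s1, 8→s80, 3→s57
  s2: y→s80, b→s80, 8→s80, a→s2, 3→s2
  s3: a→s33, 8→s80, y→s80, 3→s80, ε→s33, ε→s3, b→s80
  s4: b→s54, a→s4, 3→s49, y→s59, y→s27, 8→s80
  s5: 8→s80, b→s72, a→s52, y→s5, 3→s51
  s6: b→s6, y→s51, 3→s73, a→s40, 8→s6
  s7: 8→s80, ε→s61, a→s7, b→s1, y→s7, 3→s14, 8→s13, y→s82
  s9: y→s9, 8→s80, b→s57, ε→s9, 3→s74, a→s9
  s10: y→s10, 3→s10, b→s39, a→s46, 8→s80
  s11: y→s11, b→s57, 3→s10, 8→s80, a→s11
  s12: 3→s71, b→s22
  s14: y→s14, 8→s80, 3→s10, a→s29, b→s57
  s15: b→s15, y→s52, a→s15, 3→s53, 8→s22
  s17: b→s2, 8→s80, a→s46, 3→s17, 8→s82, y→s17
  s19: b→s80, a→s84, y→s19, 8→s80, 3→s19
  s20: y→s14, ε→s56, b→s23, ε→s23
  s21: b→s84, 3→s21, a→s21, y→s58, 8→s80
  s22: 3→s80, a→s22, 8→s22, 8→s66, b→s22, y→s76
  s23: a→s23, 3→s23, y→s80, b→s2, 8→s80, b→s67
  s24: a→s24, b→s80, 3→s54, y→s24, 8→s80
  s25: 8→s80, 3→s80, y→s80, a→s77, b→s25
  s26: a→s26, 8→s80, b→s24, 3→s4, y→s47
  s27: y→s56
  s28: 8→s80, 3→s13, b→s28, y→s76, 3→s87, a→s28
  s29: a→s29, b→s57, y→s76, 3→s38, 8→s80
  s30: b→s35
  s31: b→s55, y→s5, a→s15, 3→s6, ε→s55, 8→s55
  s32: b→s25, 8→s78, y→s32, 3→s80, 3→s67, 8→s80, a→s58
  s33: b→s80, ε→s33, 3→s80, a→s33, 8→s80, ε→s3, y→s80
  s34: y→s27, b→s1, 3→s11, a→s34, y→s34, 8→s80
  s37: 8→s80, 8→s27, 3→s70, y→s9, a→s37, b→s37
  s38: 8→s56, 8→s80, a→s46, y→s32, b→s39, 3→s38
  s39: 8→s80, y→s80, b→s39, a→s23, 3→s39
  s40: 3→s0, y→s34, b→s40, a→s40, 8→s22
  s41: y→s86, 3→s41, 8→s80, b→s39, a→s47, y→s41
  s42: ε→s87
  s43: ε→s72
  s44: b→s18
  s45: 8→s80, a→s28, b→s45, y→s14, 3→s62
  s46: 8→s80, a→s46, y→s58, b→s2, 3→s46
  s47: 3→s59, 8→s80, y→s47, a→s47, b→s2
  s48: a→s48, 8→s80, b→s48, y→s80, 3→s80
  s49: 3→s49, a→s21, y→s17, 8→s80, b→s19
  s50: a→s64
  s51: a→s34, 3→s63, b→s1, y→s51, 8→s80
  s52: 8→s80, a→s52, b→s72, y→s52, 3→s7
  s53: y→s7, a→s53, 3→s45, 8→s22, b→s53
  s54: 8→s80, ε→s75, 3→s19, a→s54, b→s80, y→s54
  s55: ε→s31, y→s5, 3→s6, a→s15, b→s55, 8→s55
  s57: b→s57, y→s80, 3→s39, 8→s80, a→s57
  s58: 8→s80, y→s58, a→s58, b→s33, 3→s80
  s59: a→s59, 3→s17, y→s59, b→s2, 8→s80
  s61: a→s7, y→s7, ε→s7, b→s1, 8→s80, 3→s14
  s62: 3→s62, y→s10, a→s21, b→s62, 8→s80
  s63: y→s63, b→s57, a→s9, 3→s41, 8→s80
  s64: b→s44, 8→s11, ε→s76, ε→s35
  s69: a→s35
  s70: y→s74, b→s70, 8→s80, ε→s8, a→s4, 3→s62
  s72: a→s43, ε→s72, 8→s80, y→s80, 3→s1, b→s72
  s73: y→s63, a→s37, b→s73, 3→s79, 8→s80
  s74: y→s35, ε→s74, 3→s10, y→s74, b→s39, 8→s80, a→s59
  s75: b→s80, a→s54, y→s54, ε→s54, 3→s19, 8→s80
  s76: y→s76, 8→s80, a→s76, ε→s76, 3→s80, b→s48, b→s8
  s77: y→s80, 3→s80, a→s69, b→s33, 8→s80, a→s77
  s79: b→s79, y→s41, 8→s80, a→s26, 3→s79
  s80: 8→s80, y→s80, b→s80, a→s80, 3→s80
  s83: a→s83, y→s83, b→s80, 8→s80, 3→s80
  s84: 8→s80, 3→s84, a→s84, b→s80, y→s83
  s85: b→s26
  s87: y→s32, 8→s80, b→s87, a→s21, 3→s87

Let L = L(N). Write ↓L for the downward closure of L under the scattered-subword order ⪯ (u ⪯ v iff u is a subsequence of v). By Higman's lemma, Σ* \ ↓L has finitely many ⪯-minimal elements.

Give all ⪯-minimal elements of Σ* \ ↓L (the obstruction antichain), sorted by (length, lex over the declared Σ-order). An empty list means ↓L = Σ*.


A = [y8, yby, 338, a83, 333abb, a33ay3].

|Q|=88, |F|=59, |δ|=350 (21 ε).
min D↑ (56 st, q0=0, F={7}): 0:y→1,3→2,b→0,a→3,8→0 1:y→1,3→4,b→5,a→6,8→7 2:y→4,3→8,b→2,a→9,8→2 3:y→6,3→10,b→3,a→3,8→11 4:y→4,3→12,b→13,a→14,8→7 5:y→7,3→13,b→5,a→5,8→7 6:y→6,3→15,b→5,a→6,8→7 7:y→7,3→7,b→7,a→7,8→7 8:y→12,3→16,b→8,a→17,8→7 9:y→14,3→18,b→9,a→9,8→11 10:y→15,3→19,b→10,a→10,8→11 11:y→20,3→7,b→11,a→11,8→11 12:y→12,3→21,b→22,a→23,8→7 13:y→7,3→22,b→13,a→13,8→7 14:y→14,3→24,b→13,a→14,8→7 15:y→15,3→25,b→13,a→15,8→7 16:y→21,3→16,b→16,a→26,8→7 17:y→23,3→27,b→17,a→17,8→7 18:y→24,3→28,b→18,a→18,8→7 19:y→25,3→28,b→19,a→29,8→7 20:y→20,3→7,b→30,a→20,8→7 21:y→21,3→21,b→31,a→32,8→7 22:y→7,3→31,b→22,a→22,8→7 23:y→23,3→33,b→22,a→23,8→7 24:y→24,3→34,b→22,a→24,8→7 25:y→25,3→34,b→22,a→35,8→7 26:y→32,3→36,b→37,a→26,8→7 27:y→33,3→28,b→27,a→36,8→7 28:y→34,3→28,b→28,a→38,8→7 29:y→20,3→39,b→29,a→29,8→7 30:y→7,3→7,b→30,a→30,8→7 31:y→7,3→31,b→31,a→40,8→7 32:y→32,3→41,b→42,a→32,8→7 33:y→33,3→34,b→31,a→41,8→7 34:y→34,3→34,b→31,a→43,8→7 35:y→20,3→44,b→22,a→35,8→7 36:y→41,3→45,b→46,a→36,8→7 37:y→37,3→46,b→7,a→37,8→7 38:y→47,3→38,b→48,a→38,8→7 39:y→49,3→39,b→39,a→38,8→7 40:y→7,3→40,b→42,a→40,8→7 41:y→41,3→50,b→42,a→41,8→7 42:y→7,3→42,b→7,a→42,8→7 43:y→47,3→43,b→42,a→43,8→7 44:y→49,3→44,b→31,a→43,8→7 45:y→50,3→45,b→51,a→38,8→7 46:y→46,3→51,b→7,a→46,8→7 47:y→47,3→7,b→52,a→47,8→7 48:y→53,3→48,b→7,a→48,8→7 49:y→49,3→7,b→54,a→47,8→7 50:y→50,3→50,b→42,a→43,8→7 51:y→51,3→51,b→7,a→48,8→7 52:y→7,3→7,b→7,a→52,8→7 53:y→53,3→7,b→7,a→53,8→7 54:y→7,3→7,b→54,a→55,8→7 55:y→7,3→7,b→52,a→55,8→7 [Hopcroft].
'y8': |S_i|=[72, 51, 5] end={s13,s56,s78,s80,s82} rej; 2/2 del acc.
'yby': N↓-sim [72, 51, 17, 1] end={s80} rej; 3/3 del acc.
'338': |S_i|=[72, 65, 55, 5] end={s27,s56,s78,s80,s82} rej; 3/3 deletions ∈↓L.
'a83': |S_i|=[72, 62, 11, 1] end={s80} ∉↓L; 3/3 deletions ∈↓L.
'333abb': run [72, 65, 55, 42, 27, 11, 1] end={s80} rej; 6/6 del acc.
'a33ay3': run [72, 62, 51, 36, 28, 15, 2] end={s67,s80} — reject; 6/6 del acc.
6 words, ⪯-incomp.


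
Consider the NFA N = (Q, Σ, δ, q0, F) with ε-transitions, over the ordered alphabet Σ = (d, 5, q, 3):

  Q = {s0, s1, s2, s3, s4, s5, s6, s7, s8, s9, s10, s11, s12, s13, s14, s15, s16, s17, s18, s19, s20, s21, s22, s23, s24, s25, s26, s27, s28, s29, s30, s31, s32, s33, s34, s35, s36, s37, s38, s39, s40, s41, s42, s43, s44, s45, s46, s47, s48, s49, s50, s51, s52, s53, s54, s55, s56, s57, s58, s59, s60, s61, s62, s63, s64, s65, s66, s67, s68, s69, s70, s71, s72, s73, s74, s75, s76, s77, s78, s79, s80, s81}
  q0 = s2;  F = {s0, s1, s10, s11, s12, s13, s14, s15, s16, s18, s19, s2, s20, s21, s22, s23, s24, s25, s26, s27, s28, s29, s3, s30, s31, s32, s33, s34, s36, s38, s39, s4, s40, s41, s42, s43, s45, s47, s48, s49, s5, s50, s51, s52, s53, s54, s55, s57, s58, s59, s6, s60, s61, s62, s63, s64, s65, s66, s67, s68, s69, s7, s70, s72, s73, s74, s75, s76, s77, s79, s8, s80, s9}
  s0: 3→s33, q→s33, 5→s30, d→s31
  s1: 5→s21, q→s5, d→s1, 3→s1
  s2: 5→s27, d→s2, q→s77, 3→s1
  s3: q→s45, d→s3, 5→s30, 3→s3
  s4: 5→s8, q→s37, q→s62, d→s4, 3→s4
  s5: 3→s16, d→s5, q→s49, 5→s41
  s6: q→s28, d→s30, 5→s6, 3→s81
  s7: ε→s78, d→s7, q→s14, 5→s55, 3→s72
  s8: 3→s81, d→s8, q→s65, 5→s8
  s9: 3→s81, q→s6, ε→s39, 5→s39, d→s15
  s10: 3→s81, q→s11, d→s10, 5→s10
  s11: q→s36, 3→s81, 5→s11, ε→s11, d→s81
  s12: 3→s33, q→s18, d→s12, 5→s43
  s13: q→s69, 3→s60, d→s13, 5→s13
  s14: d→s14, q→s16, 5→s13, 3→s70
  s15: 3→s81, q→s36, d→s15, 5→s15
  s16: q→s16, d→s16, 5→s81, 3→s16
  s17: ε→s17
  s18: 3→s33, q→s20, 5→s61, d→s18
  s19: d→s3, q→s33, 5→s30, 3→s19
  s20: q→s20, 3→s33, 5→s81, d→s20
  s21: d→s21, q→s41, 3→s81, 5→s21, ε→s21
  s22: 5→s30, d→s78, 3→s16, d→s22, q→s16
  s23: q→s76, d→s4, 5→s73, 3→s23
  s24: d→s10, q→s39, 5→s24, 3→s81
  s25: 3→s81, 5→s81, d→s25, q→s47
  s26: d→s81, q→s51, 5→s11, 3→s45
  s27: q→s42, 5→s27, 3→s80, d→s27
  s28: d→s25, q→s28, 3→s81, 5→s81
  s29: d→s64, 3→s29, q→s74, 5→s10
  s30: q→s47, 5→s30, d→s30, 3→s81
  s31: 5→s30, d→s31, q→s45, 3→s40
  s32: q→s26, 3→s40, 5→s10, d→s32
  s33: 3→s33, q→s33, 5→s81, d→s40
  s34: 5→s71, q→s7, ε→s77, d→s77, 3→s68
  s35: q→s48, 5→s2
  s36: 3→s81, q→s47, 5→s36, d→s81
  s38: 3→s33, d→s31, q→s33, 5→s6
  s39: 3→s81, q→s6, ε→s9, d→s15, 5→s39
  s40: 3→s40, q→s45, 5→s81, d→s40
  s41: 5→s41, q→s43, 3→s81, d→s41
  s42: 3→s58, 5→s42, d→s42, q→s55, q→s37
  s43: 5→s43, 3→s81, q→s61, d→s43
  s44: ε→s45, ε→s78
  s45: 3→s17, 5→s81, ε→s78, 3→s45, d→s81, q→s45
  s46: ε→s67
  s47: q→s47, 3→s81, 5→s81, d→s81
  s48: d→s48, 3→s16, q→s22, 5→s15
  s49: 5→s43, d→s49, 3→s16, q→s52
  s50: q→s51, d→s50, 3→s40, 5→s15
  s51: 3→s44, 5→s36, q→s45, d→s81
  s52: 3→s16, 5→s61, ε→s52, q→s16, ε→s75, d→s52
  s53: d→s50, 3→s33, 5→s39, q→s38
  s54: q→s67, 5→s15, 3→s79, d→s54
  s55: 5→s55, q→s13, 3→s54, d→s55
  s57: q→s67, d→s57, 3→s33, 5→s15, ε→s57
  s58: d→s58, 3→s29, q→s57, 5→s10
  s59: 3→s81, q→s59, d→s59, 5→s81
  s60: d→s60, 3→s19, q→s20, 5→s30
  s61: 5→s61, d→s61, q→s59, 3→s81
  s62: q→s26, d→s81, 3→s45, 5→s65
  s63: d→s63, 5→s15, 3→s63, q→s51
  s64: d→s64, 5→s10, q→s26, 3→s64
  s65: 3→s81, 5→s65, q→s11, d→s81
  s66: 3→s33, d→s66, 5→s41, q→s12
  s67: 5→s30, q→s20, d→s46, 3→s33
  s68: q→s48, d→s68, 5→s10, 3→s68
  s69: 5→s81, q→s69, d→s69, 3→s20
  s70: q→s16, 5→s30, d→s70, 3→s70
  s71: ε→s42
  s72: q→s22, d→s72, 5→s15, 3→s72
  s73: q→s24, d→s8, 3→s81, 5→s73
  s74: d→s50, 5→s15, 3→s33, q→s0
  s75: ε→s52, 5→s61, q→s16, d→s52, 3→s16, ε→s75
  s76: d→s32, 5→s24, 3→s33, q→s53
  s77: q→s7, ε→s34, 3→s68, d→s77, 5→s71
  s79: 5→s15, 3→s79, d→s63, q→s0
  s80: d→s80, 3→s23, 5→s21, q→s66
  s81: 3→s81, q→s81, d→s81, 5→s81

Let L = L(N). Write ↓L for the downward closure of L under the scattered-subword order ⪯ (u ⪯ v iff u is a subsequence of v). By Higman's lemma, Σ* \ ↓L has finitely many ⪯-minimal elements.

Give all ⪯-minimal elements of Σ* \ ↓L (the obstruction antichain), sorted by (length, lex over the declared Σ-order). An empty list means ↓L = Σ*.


|Q|=82, |F|=73, |δ|=320 (18 ε).
min D↑ (71 st, q0=0, F={19}): 0:d→0,5→1,q→2,3→3 1:d→1,5→1,q→4,3→5 2:d→2,5→4,q→6,3→7 3:d→3,5→8,q→9,3→3 4:d→4,5→4,q→10,3→11 5:d→5,5→8,q→12,3→13 6:d→6,5→10,q→14,3→15 7:d→7,5→16,q→17,3→7 8:d→8,5→8,q→18,3→19 9:d→9,5→18,q→20,3→21 10:d→10,5→10,q→22,3→23 11:d→11,5→16,q→24,3→25 12:d→12,5→18,q→26,3→27 13:d→28,5→29,q→30,3→13 14:d→14,5→22,q→21,3→31 15:d→15,5→32,q→33,3→15 16:d→16,5→16,q→34,3→19 17:d→17,5→32,q→33,3→21 18:d→18,5→18,q→35,3→19 19:d→19,5→19,q→19,3→19 20:d→20,5→35,q→36,3→21 21:d→21,5→19,q→21,3→21 22:d→22,5→22,q→37,3→38 23:d→23,5→32,q→39,3→40 24:d→24,5→32,q→39,3→27 25:d→41,5→16,q→42,3→25 26:d→26,5→35,q→43,3→27 27:d→44,5→19,q→27,3→27 28:d→28,5→45,q→46,3→28 29:d→45,5→29,q→47,3→19 30:d→48,5→47,q→49,3→27 31:d→31,5→50,q→21,3→31 32:d→32,5→32,q→51,3→19 33:d→33,5→50,q→21,3→21 34:d→19,5→34,q→51,3→19 35:d→35,5→35,q→52,3→19 36:d→36,5→52,q→21,3→21 37:d→37,5→19,q→37,3→53 38:d→38,5→50,q→53,3→54 39:d→39,5→50,q→53,3→27 40:d→55,5→32,q→56,3→40 41:d→41,5→16,q→57,3→41 42:d→58,5→32,q→56,3→27 43:d→43,5→52,q→53,3→27 44:d→44,5→19,q→59,3→44 45:d→45,5→45,q→60,3→19 46:d→19,5→60,q→57,3→59 47:d→16,5→47,q→61,3→19 48:d→48,5→16,q→57,3→44 49:d→58,5→61,q→62,3→27 50:d→50,5→50,q→63,3→19 51:d→19,5→51,q→63,3→19 52:d→52,5→52,q→64,3→19 53:d→53,5→19,q→53,3→27 54:d→65,5→50,q→27,3→54 55:d→55,5→32,q→66,3→55 56:d→67,5→50,q→27,3→27 57:d→19,5→34,q→66,3→59 58:d→58,5→32,q→66,3→44 59:d→19,5→19,q→59,3→59 60:d→19,5→60,q→34,3→19 61:d→32,5→61,q→68,3→19 62:d→67,5→68,q→27,3→27 63:d→19,5→19,q→63,3→19 64:d→64,5→19,q→64,3→19 65:d→65,5→50,q→59,3→65 66:d→19,5→51,q→59,3→59 67:d→67,5→50,q→59,3→44 68:d→50,5→68,q→69,3→19 69:d→70,5→19,q→69,3→19 70:d→70,5→19,q→63,3→19 [Hopcroft].
'353': N↓-sim [80, 69, 21, 1] end={s81} ∉↓L; 3/3 single-dels accept.
'3q35': run [80, 69, 50, 8, 1] end={s81} — reject; 4/4 deletions ∈↓L.
'qqqq5': run [80, 71, 54, 34, 13, 1] end={s81} — reject; 5/5 single-dels accept.
'q35qd': run [80, 71, 38, 7, 4, 1] end={s81} rej; 5/5 single-dels accept.
'533dqd': run [80, 64, 58, 42, 26, 13, 1] end={s81} rej; 6/6 deletions ∈↓L.
5 words, ⪯-incomp.

A = [353, 3q35, qqqq5, q35qd, 533dqd].


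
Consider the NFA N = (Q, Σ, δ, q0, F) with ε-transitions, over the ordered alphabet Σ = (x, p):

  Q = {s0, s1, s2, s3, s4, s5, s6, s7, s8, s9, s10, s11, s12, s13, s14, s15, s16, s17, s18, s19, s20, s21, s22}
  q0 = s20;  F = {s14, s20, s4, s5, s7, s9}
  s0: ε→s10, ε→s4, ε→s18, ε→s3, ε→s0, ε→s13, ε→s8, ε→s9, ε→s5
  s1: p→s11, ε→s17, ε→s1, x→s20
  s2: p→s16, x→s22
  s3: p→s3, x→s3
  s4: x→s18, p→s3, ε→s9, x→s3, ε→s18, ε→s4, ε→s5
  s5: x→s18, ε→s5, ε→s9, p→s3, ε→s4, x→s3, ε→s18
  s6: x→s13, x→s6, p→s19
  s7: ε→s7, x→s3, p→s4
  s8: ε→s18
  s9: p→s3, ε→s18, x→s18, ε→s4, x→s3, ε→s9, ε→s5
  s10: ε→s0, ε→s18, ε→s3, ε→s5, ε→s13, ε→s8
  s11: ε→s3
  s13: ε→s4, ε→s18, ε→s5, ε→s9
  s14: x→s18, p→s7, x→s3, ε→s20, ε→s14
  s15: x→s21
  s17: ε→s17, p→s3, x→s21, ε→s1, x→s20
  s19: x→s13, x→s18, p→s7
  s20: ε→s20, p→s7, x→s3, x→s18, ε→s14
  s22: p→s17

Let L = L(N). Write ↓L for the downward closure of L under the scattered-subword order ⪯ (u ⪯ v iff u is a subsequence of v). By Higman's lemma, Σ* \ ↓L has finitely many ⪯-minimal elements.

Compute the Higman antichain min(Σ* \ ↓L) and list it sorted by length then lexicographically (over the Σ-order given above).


|Q|=23, |F|=6, |δ|=76 (42 ε).
min D↑ (4 st, q0=0, F={1}): 0:x→1,p→2 1:x→1,p→1 2:x→1,p→3 3:x→1,p→1.
'x': N↓-sim [8, 2] end={s18,s3} rej; 1/1 deletions ∈↓L.
'ppp': run [8, 6, 5, 1] end={s3} rej; 3/3 deletions ∈↓L.
2 obstructions.

Antichain: [x, ppp].
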